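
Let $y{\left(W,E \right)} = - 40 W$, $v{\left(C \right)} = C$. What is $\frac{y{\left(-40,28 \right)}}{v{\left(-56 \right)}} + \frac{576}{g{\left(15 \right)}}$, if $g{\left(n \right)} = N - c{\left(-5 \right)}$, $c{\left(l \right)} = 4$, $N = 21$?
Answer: $\frac{632}{119} \approx 5.3109$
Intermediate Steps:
$g{\left(n \right)} = 17$ ($g{\left(n \right)} = 21 - 4 = 17$)
$\frac{y{\left(-40,28 \right)}}{v{\left(-56 \right)}} + \frac{576}{g{\left(15 \right)}} = \frac{\left(-40\right) \left(-40\right)}{-56} + \frac{576}{17} = 1600 \left(- \frac{1}{56}\right) + 576 \cdot \frac{1}{17} = - \frac{200}{7} + \frac{576}{17} = \frac{632}{119}$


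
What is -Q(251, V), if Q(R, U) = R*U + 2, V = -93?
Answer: 23341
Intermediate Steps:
Q(R, U) = 2 + R*U
-Q(251, V) = -(2 + 251*(-93)) = -(2 - 23343) = -1*(-23341) = 23341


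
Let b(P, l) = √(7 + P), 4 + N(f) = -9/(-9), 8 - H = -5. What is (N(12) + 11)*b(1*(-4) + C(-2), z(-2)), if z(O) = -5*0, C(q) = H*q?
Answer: 8*I*√23 ≈ 38.367*I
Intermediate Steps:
H = 13 (H = 8 - 1*(-5) = 8 + 5 = 13)
C(q) = 13*q
N(f) = -3 (N(f) = -4 - 9/(-9) = -4 - 9*(-⅑) = -4 + 1 = -3)
z(O) = 0
(N(12) + 11)*b(1*(-4) + C(-2), z(-2)) = (-3 + 11)*√(7 + (1*(-4) + 13*(-2))) = 8*√(7 + (-4 - 26)) = 8*√(7 - 30) = 8*√(-23) = 8*(I*√23) = 8*I*√23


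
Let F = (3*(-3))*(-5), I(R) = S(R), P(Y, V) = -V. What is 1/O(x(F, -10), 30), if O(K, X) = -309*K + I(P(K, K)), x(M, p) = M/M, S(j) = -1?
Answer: -1/310 ≈ -0.0032258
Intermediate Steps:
I(R) = -1
F = 45 (F = -9*(-5) = 45)
x(M, p) = 1
O(K, X) = -1 - 309*K (O(K, X) = -309*K - 1 = -1 - 309*K)
1/O(x(F, -10), 30) = 1/(-1 - 309*1) = 1/(-1 - 309) = 1/(-310) = -1/310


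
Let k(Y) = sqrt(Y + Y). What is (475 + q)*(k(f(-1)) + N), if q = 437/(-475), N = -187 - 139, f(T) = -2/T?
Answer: -3840048/25 ≈ -1.5360e+5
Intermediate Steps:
k(Y) = sqrt(2)*sqrt(Y) (k(Y) = sqrt(2*Y) = sqrt(2)*sqrt(Y))
N = -326
q = -23/25 (q = 437*(-1/475) = -23/25 ≈ -0.92000)
(475 + q)*(k(f(-1)) + N) = (475 - 23/25)*(sqrt(2)*sqrt(-2/(-1)) - 326) = 11852*(sqrt(2)*sqrt(-2*(-1)) - 326)/25 = 11852*(sqrt(2)*sqrt(2) - 326)/25 = 11852*(2 - 326)/25 = (11852/25)*(-324) = -3840048/25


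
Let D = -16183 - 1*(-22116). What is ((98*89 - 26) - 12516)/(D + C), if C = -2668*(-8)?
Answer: -3820/27277 ≈ -0.14004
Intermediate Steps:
C = 21344
D = 5933 (D = -16183 + 22116 = 5933)
((98*89 - 26) - 12516)/(D + C) = ((98*89 - 26) - 12516)/(5933 + 21344) = ((8722 - 26) - 12516)/27277 = (8696 - 12516)*(1/27277) = -3820*1/27277 = -3820/27277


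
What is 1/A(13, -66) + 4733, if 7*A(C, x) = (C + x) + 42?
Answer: 52056/11 ≈ 4732.4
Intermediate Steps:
A(C, x) = 6 + C/7 + x/7 (A(C, x) = ((C + x) + 42)/7 = (42 + C + x)/7 = 6 + C/7 + x/7)
1/A(13, -66) + 4733 = 1/(6 + (⅐)*13 + (⅐)*(-66)) + 4733 = 1/(6 + 13/7 - 66/7) + 4733 = 1/(-11/7) + 4733 = -7/11 + 4733 = 52056/11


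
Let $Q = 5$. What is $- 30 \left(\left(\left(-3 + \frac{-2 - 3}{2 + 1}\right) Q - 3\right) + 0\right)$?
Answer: $790$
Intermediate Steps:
$- 30 \left(\left(\left(-3 + \frac{-2 - 3}{2 + 1}\right) Q - 3\right) + 0\right) = - 30 \left(\left(\left(-3 + \frac{-2 - 3}{2 + 1}\right) 5 - 3\right) + 0\right) = - 30 \left(\left(\left(-3 - \frac{5}{3}\right) 5 - 3\right) + 0\right) = - 30 \left(\left(\left(- \frac{14}{3}\right) 5 - 3\right) + 0\right) = - 30 \left(\left(- \frac{70}{3} - 3\right) + 0\right) = - 30 \left(- \frac{79}{3} + 0\right) = \left(-30\right) \left(- \frac{79}{3}\right) = 790$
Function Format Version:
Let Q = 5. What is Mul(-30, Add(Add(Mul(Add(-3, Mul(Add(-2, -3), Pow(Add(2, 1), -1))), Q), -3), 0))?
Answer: 790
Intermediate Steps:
Mul(-30, Add(Add(Mul(Add(-3, Mul(Add(-2, -3), Pow(Add(2, 1), -1))), Q), -3), 0)) = Mul(-30, Add(Add(Mul(Add(-3, Mul(Add(-2, -3), Pow(Add(2, 1), -1))), 5), -3), 0)) = Mul(-30, Add(Add(Mul(Add(-3, Mul(-5, Pow(3, -1))), 5), -3), 0)) = Mul(-30, Add(Add(Mul(Add(-3, Mul(-5, Rational(1, 3))), 5), -3), 0)) = Mul(-30, Add(Add(Mul(Add(-3, Rational(-5, 3)), 5), -3), 0)) = Mul(-30, Add(Add(Mul(Rational(-14, 3), 5), -3), 0)) = Mul(-30, Add(Add(Rational(-70, 3), -3), 0)) = Mul(-30, Add(Rational(-79, 3), 0)) = Mul(-30, Rational(-79, 3)) = 790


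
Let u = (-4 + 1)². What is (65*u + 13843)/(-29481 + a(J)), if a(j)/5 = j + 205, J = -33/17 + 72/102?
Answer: -245276/483857 ≈ -0.50692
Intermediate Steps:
J = -21/17 (J = -33*1/17 + 72*(1/102) = -33/17 + 12/17 = -21/17 ≈ -1.2353)
u = 9 (u = (-3)² = 9)
a(j) = 1025 + 5*j (a(j) = 5*(j + 205) = 5*(205 + j) = 1025 + 5*j)
(65*u + 13843)/(-29481 + a(J)) = (65*9 + 13843)/(-29481 + (1025 + 5*(-21/17))) = (585 + 13843)/(-29481 + (1025 - 105/17)) = 14428/(-29481 + 17320/17) = 14428/(-483857/17) = 14428*(-17/483857) = -245276/483857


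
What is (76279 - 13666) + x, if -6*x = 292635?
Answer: 27681/2 ≈ 13841.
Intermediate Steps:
x = -97545/2 (x = -⅙*292635 = -97545/2 ≈ -48773.)
(76279 - 13666) + x = (76279 - 13666) - 97545/2 = 62613 - 97545/2 = 27681/2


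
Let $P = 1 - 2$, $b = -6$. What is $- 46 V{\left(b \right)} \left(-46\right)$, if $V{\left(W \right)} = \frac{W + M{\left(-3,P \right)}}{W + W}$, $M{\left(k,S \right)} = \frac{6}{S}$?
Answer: $2116$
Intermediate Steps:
$P = -1$ ($P = 1 - 2 = -1$)
$V{\left(W \right)} = \frac{-6 + W}{2 W}$ ($V{\left(W \right)} = \frac{W + \frac{6}{-1}}{W + W} = \frac{W + 6 \left(-1\right)}{2 W} = \left(W - 6\right) \frac{1}{2 W} = \left(-6 + W\right) \frac{1}{2 W} = \frac{-6 + W}{2 W}$)
$- 46 V{\left(b \right)} \left(-46\right) = - 46 \frac{-6 - 6}{2 \left(-6\right)} \left(-46\right) = - 46 \cdot \frac{1}{2} \left(- \frac{1}{6}\right) \left(-12\right) \left(-46\right) = \left(-46\right) 1 \left(-46\right) = \left(-46\right) \left(-46\right) = 2116$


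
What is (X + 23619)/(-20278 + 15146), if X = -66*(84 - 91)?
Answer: -24081/5132 ≈ -4.6923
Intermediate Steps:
X = 462 (X = -66*(-7) = 462)
(X + 23619)/(-20278 + 15146) = (462 + 23619)/(-20278 + 15146) = 24081/(-5132) = 24081*(-1/5132) = -24081/5132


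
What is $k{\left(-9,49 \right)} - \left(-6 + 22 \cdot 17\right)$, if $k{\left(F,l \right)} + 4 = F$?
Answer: $-381$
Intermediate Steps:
$k{\left(F,l \right)} = -4 + F$
$k{\left(-9,49 \right)} - \left(-6 + 22 \cdot 17\right) = \left(-4 - 9\right) - \left(-6 + 22 \cdot 17\right) = -13 - \left(-6 + 374\right) = -13 - 368 = -381$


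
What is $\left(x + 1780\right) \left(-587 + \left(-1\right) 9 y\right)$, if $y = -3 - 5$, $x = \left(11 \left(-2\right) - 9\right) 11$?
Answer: $-741085$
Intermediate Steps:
$x = -341$ ($x = \left(-22 - 9\right) 11 = \left(-31\right) 11 = -341$)
$y = -8$ ($y = -3 - 5 = -8$)
$\left(x + 1780\right) \left(-587 + \left(-1\right) 9 y\right) = \left(-341 + 1780\right) \left(-587 + \left(-1\right) 9 \left(-8\right)\right) = 1439 \left(-587 - -72\right) = 1439 \left(-587 + 72\right) = 1439 \left(-515\right) = -741085$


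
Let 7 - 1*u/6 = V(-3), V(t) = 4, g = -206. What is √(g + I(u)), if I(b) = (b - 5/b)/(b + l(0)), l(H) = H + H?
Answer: 5*I*√2657/18 ≈ 14.318*I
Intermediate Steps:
u = 18 (u = 42 - 6*4 = 42 - 24 = 18)
l(H) = 2*H
I(b) = (b - 5/b)/b (I(b) = (b - 5/b)/(b + 2*0) = (b - 5/b)/(b + 0) = (b - 5/b)/b)
√(g + I(u)) = √(-206 + (1 - 5/18²)) = √(-206 + (1 - 5*1/324)) = √(-206 + (1 - 5/324)) = √(-206 + 319/324) = √(-66425/324) = 5*I*√2657/18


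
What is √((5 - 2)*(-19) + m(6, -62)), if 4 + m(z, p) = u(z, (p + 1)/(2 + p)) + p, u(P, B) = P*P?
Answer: I*√87 ≈ 9.3274*I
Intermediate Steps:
u(P, B) = P²
m(z, p) = -4 + p + z² (m(z, p) = -4 + (z² + p) = -4 + (p + z²) = -4 + p + z²)
√((5 - 2)*(-19) + m(6, -62)) = √((5 - 2)*(-19) + (-4 - 62 + 6²)) = √(3*(-19) + (-4 - 62 + 36)) = √(-57 - 30) = √(-87) = I*√87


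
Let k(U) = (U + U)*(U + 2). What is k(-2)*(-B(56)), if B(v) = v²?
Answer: 0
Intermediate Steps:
k(U) = 2*U*(2 + U) (k(U) = (2*U)*(2 + U) = 2*U*(2 + U))
k(-2)*(-B(56)) = (2*(-2)*(2 - 2))*(-1*56²) = (2*(-2)*0)*(-1*3136) = 0*(-3136) = 0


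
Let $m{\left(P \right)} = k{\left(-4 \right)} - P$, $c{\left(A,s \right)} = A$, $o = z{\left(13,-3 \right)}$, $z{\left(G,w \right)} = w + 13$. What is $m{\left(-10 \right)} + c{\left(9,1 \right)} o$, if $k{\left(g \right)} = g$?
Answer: $96$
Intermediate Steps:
$z{\left(G,w \right)} = 13 + w$
$o = 10$ ($o = 13 - 3 = 10$)
$m{\left(P \right)} = -4 - P$
$m{\left(-10 \right)} + c{\left(9,1 \right)} o = \left(-4 - -10\right) + 9 \cdot 10 = \left(-4 + 10\right) + 90 = 6 + 90 = 96$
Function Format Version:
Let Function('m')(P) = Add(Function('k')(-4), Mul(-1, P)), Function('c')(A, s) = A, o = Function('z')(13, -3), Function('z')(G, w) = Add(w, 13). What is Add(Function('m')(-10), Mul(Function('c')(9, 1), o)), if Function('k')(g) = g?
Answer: 96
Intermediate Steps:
Function('z')(G, w) = Add(13, w)
o = 10 (o = Add(13, -3) = 10)
Function('m')(P) = Add(-4, Mul(-1, P))
Add(Function('m')(-10), Mul(Function('c')(9, 1), o)) = Add(Add(-4, Mul(-1, -10)), Mul(9, 10)) = Add(Add(-4, 10), 90) = Add(6, 90) = 96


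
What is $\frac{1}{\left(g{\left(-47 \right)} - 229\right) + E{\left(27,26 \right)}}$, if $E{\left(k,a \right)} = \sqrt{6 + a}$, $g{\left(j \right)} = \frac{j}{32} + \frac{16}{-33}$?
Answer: $- \frac{257544672}{59445184417} - \frac{4460544 \sqrt{2}}{59445184417} \approx -0.0044386$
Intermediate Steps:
$g{\left(j \right)} = - \frac{16}{33} + \frac{j}{32}$ ($g{\left(j \right)} = j \frac{1}{32} + 16 \left(- \frac{1}{33}\right) = \frac{j}{32} - \frac{16}{33} = - \frac{16}{33} + \frac{j}{32}$)
$\frac{1}{\left(g{\left(-47 \right)} - 229\right) + E{\left(27,26 \right)}} = \frac{1}{\left(\left(- \frac{16}{33} + \frac{1}{32} \left(-47\right)\right) - 229\right) + \sqrt{6 + 26}} = \frac{1}{\left(\left(- \frac{16}{33} - \frac{47}{32}\right) - 229\right) + \sqrt{32}} = \frac{1}{\left(- \frac{2063}{1056} - 229\right) + 4 \sqrt{2}} = \frac{1}{- \frac{243887}{1056} + 4 \sqrt{2}}$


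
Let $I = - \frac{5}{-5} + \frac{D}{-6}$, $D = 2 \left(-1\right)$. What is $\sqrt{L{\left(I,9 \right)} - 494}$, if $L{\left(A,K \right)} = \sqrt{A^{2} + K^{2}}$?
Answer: $\frac{\sqrt{-4446 + 3 \sqrt{745}}}{3} \approx 22.02 i$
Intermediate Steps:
$D = -2$
$I = \frac{4}{3}$ ($I = - \frac{5}{-5} - \frac{2}{-6} = \left(-5\right) \left(- \frac{1}{5}\right) - - \frac{1}{3} = 1 + \frac{1}{3} = \frac{4}{3} \approx 1.3333$)
$\sqrt{L{\left(I,9 \right)} - 494} = \sqrt{\sqrt{\left(\frac{4}{3}\right)^{2} + 9^{2}} - 494} = \sqrt{\sqrt{\frac{16}{9} + 81} - 494} = \sqrt{\sqrt{\frac{745}{9}} - 494} = \sqrt{\frac{\sqrt{745}}{3} - 494} = \sqrt{-494 + \frac{\sqrt{745}}{3}}$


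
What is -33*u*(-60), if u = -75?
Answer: -148500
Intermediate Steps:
-33*u*(-60) = -33*(-75)*(-60) = 2475*(-60) = -148500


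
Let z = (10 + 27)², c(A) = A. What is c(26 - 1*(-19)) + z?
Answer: 1414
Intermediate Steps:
z = 1369 (z = 37² = 1369)
c(26 - 1*(-19)) + z = (26 - 1*(-19)) + 1369 = (26 + 19) + 1369 = 45 + 1369 = 1414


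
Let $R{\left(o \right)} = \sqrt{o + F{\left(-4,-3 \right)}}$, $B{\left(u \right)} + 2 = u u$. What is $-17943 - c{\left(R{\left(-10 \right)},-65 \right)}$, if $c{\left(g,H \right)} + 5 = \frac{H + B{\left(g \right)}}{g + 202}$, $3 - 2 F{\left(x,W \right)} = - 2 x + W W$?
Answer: $\frac{2 \left(- 8969 \sqrt{17} + 1811696 i\right)}{\sqrt{17} - 202 i} \approx -17938.0 - 0.0084844 i$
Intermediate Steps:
$B{\left(u \right)} = -2 + u^{2}$ ($B{\left(u \right)} = -2 + u u = -2 + u^{2}$)
$F{\left(x,W \right)} = \frac{3}{2} + x - \frac{W^{2}}{2}$ ($F{\left(x,W \right)} = \frac{3}{2} - \frac{- 2 x + W W}{2} = \frac{3}{2} - \frac{- 2 x + W^{2}}{2} = \frac{3}{2} - \frac{W^{2} - 2 x}{2} = \frac{3}{2} - \left(\frac{W^{2}}{2} - x\right) = \frac{3}{2} + x - \frac{W^{2}}{2}$)
$R{\left(o \right)} = \sqrt{-7 + o}$ ($R{\left(o \right)} = \sqrt{o - \left(\frac{5}{2} + \frac{9}{2}\right)} = \sqrt{o - 7} = \sqrt{-7 + o}$)
$c{\left(g,H \right)} = -5 + \frac{-2 + H + g^{2}}{202 + g}$ ($c{\left(g,H \right)} = -5 + \frac{H + \left(-2 + g^{2}\right)}{g + 202} = -5 + \frac{-2 + H + g^{2}}{202 + g}$)
$-17943 - c{\left(R{\left(-10 \right)},-65 \right)} = -17943 - \frac{-1012 - 65 + \left(\sqrt{-7 - 10}\right)^{2} - 5 \sqrt{-7 - 10}}{202 + \sqrt{-7 - 10}} = -17943 - \frac{-1012 - 65 + \left(\sqrt{-17}\right)^{2} - 5 \sqrt{-17}}{202 + \sqrt{-17}} = -17943 - \frac{-1012 - 65 + \left(i \sqrt{17}\right)^{2} - 5 i \sqrt{17}}{202 + i \sqrt{17}} = -17943 - \frac{-1012 - 65 - 17 - 5 i \sqrt{17}}{202 + i \sqrt{17}} = -17943 - \frac{-1094 - 5 i \sqrt{17}}{202 + i \sqrt{17}}$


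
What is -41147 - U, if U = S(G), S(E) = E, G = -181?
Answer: -40966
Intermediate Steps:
U = -181
-41147 - U = -41147 - 1*(-181) = -41147 + 181 = -40966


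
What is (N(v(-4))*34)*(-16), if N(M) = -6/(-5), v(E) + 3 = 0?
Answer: -3264/5 ≈ -652.80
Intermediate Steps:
v(E) = -3 (v(E) = -3 + 0 = -3)
N(M) = 6/5 (N(M) = -6*(-⅕) = 6/5)
(N(v(-4))*34)*(-16) = ((6/5)*34)*(-16) = (204/5)*(-16) = -3264/5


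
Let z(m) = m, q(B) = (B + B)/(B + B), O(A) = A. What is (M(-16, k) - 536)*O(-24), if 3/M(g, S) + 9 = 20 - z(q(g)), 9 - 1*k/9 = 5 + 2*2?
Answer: 64284/5 ≈ 12857.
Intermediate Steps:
k = 0 (k = 81 - 9*(5 + 2*2) = 81 - 9*(5 + 4) = 81 - 9*9 = 81 - 81 = 0)
q(B) = 1 (q(B) = (2*B)/((2*B)) = (2*B)*(1/(2*B)) = 1)
M(g, S) = 3/10 (M(g, S) = 3/(-9 + (20 - 1*1)) = 3/(-9 + (20 - 1)) = 3/(-9 + 19) = 3/10)
(M(-16, k) - 536)*O(-24) = (3/10 - 536)*(-24) = -5357/10*(-24) = 64284/5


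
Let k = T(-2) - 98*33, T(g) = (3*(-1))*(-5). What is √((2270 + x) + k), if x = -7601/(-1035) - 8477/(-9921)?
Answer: I*√1224629232339565/1140915 ≈ 30.672*I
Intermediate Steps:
T(g) = 15 (T(g) = -3*(-5) = 15)
x = 28061072/3422745 (x = -7601*(-1/1035) - 8477*(-1/9921) = 7601/1035 + 8477/9921 = 28061072/3422745 ≈ 8.1984)
k = -3219 (k = 15 - 98*33 = 15 - 3234 = -3219)
√((2270 + x) + k) = √((2270 + 28061072/3422745) - 3219) = √(7797692222/3422745 - 3219) = √(-3220123933/3422745) = I*√1224629232339565/1140915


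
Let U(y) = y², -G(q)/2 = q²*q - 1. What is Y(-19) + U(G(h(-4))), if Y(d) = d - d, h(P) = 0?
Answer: 4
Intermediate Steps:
G(q) = 2 - 2*q³ (G(q) = -2*(q²*q - 1) = -2*(q³ - 1) = -2*(-1 + q³) = 2 - 2*q³)
Y(d) = 0
Y(-19) + U(G(h(-4))) = 0 + (2 - 2*0³)² = 0 + (2 - 2*0)² = 0 + (2 + 0)² = 0 + 2² = 0 + 4 = 4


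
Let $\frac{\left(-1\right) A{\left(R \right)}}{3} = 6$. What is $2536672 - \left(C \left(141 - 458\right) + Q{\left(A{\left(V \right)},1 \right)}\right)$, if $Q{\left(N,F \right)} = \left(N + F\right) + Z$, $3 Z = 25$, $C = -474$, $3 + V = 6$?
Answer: $\frac{7159268}{3} \approx 2.3864 \cdot 10^{6}$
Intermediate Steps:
$V = 3$ ($V = -3 + 6 = 3$)
$A{\left(R \right)} = -18$ ($A{\left(R \right)} = \left(-3\right) 6 = -18$)
$Z = \frac{25}{3}$ ($Z = \frac{1}{3} \cdot 25 = \frac{25}{3} \approx 8.3333$)
$Q{\left(N,F \right)} = \frac{25}{3} + F + N$ ($Q{\left(N,F \right)} = \left(N + F\right) + \frac{25}{3} = \left(F + N\right) + \frac{25}{3} = \frac{25}{3} + F + N$)
$2536672 - \left(C \left(141 - 458\right) + Q{\left(A{\left(V \right)},1 \right)}\right) = 2536672 - \left(- 474 \left(141 - 458\right) + \left(\frac{25}{3} + 1 - 18\right)\right) = 2536672 - \left(- 474 \left(141 - 458\right) - \frac{26}{3}\right) = 2536672 - \left(\left(-474\right) \left(-317\right) - \frac{26}{3}\right) = 2536672 - \left(150258 - \frac{26}{3}\right) = 2536672 - \frac{450748}{3} = \frac{7159268}{3}$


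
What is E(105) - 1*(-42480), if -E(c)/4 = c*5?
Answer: 40380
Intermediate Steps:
E(c) = -20*c (E(c) = -4*c*5 = -20*c)
E(105) - 1*(-42480) = -20*105 - 1*(-42480) = -2100 + 42480 = 40380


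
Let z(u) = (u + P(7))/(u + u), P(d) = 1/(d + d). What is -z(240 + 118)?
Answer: -5013/10024 ≈ -0.50010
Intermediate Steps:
P(d) = 1/(2*d)
z(u) = (1/14 + u)/(2*u) (z(u) = (u + (1/2)/7)/(u + u) = (u + (1/2)*(1/7))/((2*u)) = (u + 1/14)*(1/(2*u)) = (1/14 + u)*(1/(2*u)) = (1/14 + u)/(2*u))
-z(240 + 118) = -(1 + 14*(240 + 118))/(28*(240 + 118)) = -(1 + 14*358)/(28*358) = -(1 + 5012)/(28*358) = -5013/(28*358) = -1*5013/10024 = -5013/10024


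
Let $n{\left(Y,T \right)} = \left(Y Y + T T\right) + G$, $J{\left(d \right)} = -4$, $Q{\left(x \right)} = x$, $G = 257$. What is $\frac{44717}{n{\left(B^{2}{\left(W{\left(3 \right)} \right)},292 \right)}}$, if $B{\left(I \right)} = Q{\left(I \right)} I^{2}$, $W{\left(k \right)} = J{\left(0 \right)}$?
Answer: $\frac{44717}{16862737} \approx 0.0026518$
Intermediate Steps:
$W{\left(k \right)} = -4$
$B{\left(I \right)} = I^{3}$ ($B{\left(I \right)} = I I^{2} = I^{3}$)
$n{\left(Y,T \right)} = 257 + T^{2} + Y^{2}$ ($n{\left(Y,T \right)} = \left(Y Y + T T\right) + 257 = \left(Y^{2} + T^{2}\right) + 257 = \left(T^{2} + Y^{2}\right) + 257 = 257 + T^{2} + Y^{2}$)
$\frac{44717}{n{\left(B^{2}{\left(W{\left(3 \right)} \right)},292 \right)}} = \frac{44717}{257 + 292^{2} + \left(\left(\left(-4\right)^{3}\right)^{2}\right)^{2}} = \frac{44717}{257 + 85264 + \left(\left(-64\right)^{2}\right)^{2}} = \frac{44717}{257 + 85264 + 4096^{2}} = \frac{44717}{257 + 85264 + 16777216} = \frac{44717}{16862737}$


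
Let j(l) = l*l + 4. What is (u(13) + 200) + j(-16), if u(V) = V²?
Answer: 629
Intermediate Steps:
j(l) = 4 + l² (j(l) = l² + 4 = 4 + l²)
(u(13) + 200) + j(-16) = (13² + 200) + (4 + (-16)²) = (169 + 200) + (4 + 256) = 369 + 260 = 629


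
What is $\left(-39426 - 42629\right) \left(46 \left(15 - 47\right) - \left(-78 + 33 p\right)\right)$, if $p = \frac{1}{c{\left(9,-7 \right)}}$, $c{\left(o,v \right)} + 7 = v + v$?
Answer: $\frac{799790085}{7} \approx 1.1426 \cdot 10^{8}$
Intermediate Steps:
$c{\left(o,v \right)} = -7 + 2 v$ ($c{\left(o,v \right)} = -7 + \left(v + v\right) = -7 + 2 v$)
$p = - \frac{1}{21}$ ($p = \frac{1}{-7 + 2 \left(-7\right)} = \frac{1}{-7 - 14} = \frac{1}{-21} = - \frac{1}{21} \approx -0.047619$)
$\left(-39426 - 42629\right) \left(46 \left(15 - 47\right) - \left(-78 + 33 p\right)\right) = \left(-39426 - 42629\right) \left(46 \left(15 - 47\right) + \left(\left(-33\right) \left(- \frac{1}{21}\right) + 78\right)\right) = - 82055 \left(46 \left(-32\right) + \left(\frac{11}{7} + 78\right)\right) = - 82055 \left(-1472 + \frac{557}{7}\right) = \left(-82055\right) \left(- \frac{9747}{7}\right) = \frac{799790085}{7}$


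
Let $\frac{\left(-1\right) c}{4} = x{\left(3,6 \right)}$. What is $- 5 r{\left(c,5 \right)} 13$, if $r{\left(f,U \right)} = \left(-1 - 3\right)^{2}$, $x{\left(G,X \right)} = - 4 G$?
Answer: $-1040$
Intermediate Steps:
$c = 48$ ($c = - 4 \left(\left(-4\right) 3\right) = \left(-4\right) \left(-12\right) = 48$)
$r{\left(f,U \right)} = 16$ ($r{\left(f,U \right)} = \left(-4\right)^{2} = 16$)
$- 5 r{\left(c,5 \right)} 13 = \left(-5\right) 16 \cdot 13 = \left(-80\right) 13 = -1040$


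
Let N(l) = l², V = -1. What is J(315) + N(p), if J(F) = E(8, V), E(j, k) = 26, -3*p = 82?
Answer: 6958/9 ≈ 773.11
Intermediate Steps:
p = -82/3 (p = -⅓*82 = -82/3 ≈ -27.333)
J(F) = 26
J(315) + N(p) = 26 + (-82/3)² = 26 + 6724/9 = 6958/9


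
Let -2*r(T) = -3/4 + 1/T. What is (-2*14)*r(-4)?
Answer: -14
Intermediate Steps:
r(T) = 3/8 - 1/(2*T) (r(T) = -(-3/4 + 1/T)/2 = -(-3*¼ + 1/T)/2 = -(-¾ + 1/T)/2 = 3/8 - 1/(2*T))
(-2*14)*r(-4) = (-2*14)*((⅛)*(-4 + 3*(-4))/(-4)) = -7*(-1)*(-4 - 12)/(2*4) = -7*(-1)*(-16)/(2*4) = -28*½ = -14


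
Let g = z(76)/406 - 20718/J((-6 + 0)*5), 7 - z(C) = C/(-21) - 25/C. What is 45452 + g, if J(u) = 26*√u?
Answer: 29451822625/647976 + 3453*I*√30/130 ≈ 45452.0 + 145.48*I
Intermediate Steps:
z(C) = 7 + 25/C + C/21 (z(C) = 7 - (C/(-21) - 25/C) = 7 - (C*(-1/21) - 25/C) = 7 - (-C/21 - 25/C) = 7 - (-25/C - C/21) = 7 + (25/C + C/21) = 7 + 25/C + C/21)
g = 17473/647976 + 3453*I*√30/130 (g = (7 + 25/76 + (1/21)*76)/406 - 20718*√5/(130*√(-6 + 0)) = (7 + 25*(1/76) + 76/21)*(1/406) - 20718*(-I*√30/780) = (7 + 25/76 + 76/21)*(1/406) - 20718*(-I*√30/780) = (17473/1596)*(1/406) - 20718*(-I*√30/780) = 17473/647976 - 20718*(-I*√30/780) = 17473/647976 - (-3453)*I*√30/130 = 17473/647976 + 3453*I*√30/130 ≈ 0.026965 + 145.48*I)
45452 + g = 45452 + (17473/647976 + 3453*I*√30/130) = 29451822625/647976 + 3453*I*√30/130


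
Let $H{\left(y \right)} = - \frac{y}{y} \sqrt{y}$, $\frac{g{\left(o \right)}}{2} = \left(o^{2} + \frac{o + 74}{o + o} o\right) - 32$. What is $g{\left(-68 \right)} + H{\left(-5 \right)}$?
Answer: $9190 - i \sqrt{5} \approx 9190.0 - 2.2361 i$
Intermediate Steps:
$g{\left(o \right)} = 10 + o + 2 o^{2}$ ($g{\left(o \right)} = 2 \left(\left(o^{2} + \frac{o + 74}{o + o} o\right) - 32\right) = 2 \left(\left(o^{2} + \frac{74 + o}{2 o} o\right) - 32\right) = 2 \left(\left(o^{2} + \left(37 + \frac{o}{2}\right)\right) - 32\right) = 2 \left(\left(37 + o^{2} + \frac{o}{2}\right) - 32\right) = 2 \left(5 + o^{2} + \frac{o}{2}\right) = 10 + o + 2 o^{2}$)
$H{\left(y \right)} = - \sqrt{y}$ ($H{\left(y \right)} = \left(-1\right) 1 \sqrt{y} = - \sqrt{y}$)
$g{\left(-68 \right)} + H{\left(-5 \right)} = \left(10 - 68 + 2 \left(-68\right)^{2}\right) - \sqrt{-5} = \left(10 - 68 + 2 \cdot 4624\right) - i \sqrt{5} = \left(10 - 68 + 9248\right) - i \sqrt{5} = 9190 - i \sqrt{5}$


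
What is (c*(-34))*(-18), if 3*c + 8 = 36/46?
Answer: -33864/23 ≈ -1472.3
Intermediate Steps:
c = -166/69 (c = -8/3 + (36/46)/3 = -8/3 + (36*(1/46))/3 = -8/3 + (⅓)*(18/23) = -8/3 + 6/23 = -166/69 ≈ -2.4058)
(c*(-34))*(-18) = -166/69*(-34)*(-18) = (5644/69)*(-18) = -33864/23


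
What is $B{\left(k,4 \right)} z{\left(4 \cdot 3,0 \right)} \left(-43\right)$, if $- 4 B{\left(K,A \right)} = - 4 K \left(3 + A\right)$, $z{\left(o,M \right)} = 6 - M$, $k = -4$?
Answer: $7224$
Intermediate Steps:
$B{\left(K,A \right)} = K \left(3 + A\right)$ ($B{\left(K,A \right)} = - \frac{- 4 K \left(3 + A\right)}{4} = - \frac{\left(-4\right) K \left(3 + A\right)}{4} = K \left(3 + A\right)$)
$B{\left(k,4 \right)} z{\left(4 \cdot 3,0 \right)} \left(-43\right) = - 4 \left(3 + 4\right) \left(6 - 0\right) \left(-43\right) = \left(-4\right) 7 \left(6 + 0\right) \left(-43\right) = \left(-28\right) 6 \left(-43\right) = \left(-168\right) \left(-43\right) = 7224$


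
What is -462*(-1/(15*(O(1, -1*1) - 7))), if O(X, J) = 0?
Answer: -22/5 ≈ -4.4000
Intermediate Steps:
-462*(-1/(15*(O(1, -1*1) - 7))) = -462*(-1/(15*(0 - 7))) = -462/((-15*(-7))) = -462/105 = -462*1/105 = -22/5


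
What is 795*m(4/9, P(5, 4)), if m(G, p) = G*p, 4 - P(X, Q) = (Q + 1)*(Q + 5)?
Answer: -43460/3 ≈ -14487.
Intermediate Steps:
P(X, Q) = 4 - (1 + Q)*(5 + Q) (P(X, Q) = 4 - (Q + 1)*(Q + 5) = 4 - (1 + Q)*(5 + Q))
795*m(4/9, P(5, 4)) = 795*((4/9)*(-1 - 1*4**2 - 6*4)) = 795*((4*(1/9))*(-1 - 1*16 - 24)) = 795*(4*(-1 - 16 - 24)/9) = 795*((4/9)*(-41)) = 795*(-164/9) = -43460/3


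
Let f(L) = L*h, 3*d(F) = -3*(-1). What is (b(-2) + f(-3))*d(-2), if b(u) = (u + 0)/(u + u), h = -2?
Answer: 13/2 ≈ 6.5000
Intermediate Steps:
d(F) = 1 (d(F) = (-3*(-1))/3 = (1/3)*3 = 1)
f(L) = -2*L (f(L) = L*(-2) = -2*L)
b(u) = 1/2 (b(u) = u/((2*u)) = u*(1/(2*u)) = 1/2)
(b(-2) + f(-3))*d(-2) = (1/2 - 2*(-3))*1 = (1/2 + 6)*1 = (13/2)*1 = 13/2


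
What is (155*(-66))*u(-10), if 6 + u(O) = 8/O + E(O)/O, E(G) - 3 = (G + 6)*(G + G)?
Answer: 154473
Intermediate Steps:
E(G) = 3 + 2*G*(6 + G) (E(G) = 3 + (G + 6)*(G + G) = 3 + (6 + G)*(2*G) = 3 + 2*G*(6 + G))
u(O) = -6 + 8/O + (3 + 2*O² + 12*O)/O (u(O) = -6 + (8/O + (3 + 2*O² + 12*O)/O) = -6 + 8/O + (3 + 2*O² + 12*O)/O)
(155*(-66))*u(-10) = (155*(-66))*(6 + 2*(-10) + 11/(-10)) = -10230*(6 - 20 + 11*(-⅒)) = -10230*(6 - 20 - 11/10) = -10230*(-151/10) = 154473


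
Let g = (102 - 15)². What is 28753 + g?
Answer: 36322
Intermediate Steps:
g = 7569 (g = 87² = 7569)
28753 + g = 28753 + 7569 = 36322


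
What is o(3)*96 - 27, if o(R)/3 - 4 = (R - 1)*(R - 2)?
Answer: 1701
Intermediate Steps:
o(R) = 12 + 3*(-1 + R)*(-2 + R) (o(R) = 12 + 3*((R - 1)*(R - 2)) = 12 + 3*((-1 + R)*(-2 + R)) = 12 + 3*(-1 + R)*(-2 + R))
o(3)*96 - 27 = (18 - 9*3 + 3*3**2)*96 - 27 = (18 - 27 + 3*9)*96 - 27 = (18 - 27 + 27)*96 - 27 = 18*96 - 27 = 1728 - 27 = 1701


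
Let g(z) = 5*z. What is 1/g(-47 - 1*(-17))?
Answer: -1/150 ≈ -0.0066667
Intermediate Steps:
1/g(-47 - 1*(-17)) = 1/(5*(-47 - 1*(-17))) = 1/(5*(-47 + 17)) = 1/(5*(-30)) = 1/(-150) = -1/150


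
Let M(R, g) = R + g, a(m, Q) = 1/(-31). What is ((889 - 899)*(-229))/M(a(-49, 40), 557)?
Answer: 35495/8633 ≈ 4.1115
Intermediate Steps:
a(m, Q) = -1/31
((889 - 899)*(-229))/M(a(-49, 40), 557) = ((889 - 899)*(-229))/(-1/31 + 557) = (-10*(-229))/(17266/31) = 2290*(31/17266) = 35495/8633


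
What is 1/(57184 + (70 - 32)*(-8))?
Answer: 1/56880 ≈ 1.7581e-5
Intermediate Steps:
1/(57184 + (70 - 32)*(-8)) = 1/(57184 + 38*(-8)) = 1/(57184 - 304) = 1/56880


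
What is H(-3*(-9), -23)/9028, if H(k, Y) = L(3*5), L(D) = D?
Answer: 15/9028 ≈ 0.0016615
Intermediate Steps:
H(k, Y) = 15 (H(k, Y) = 3*5 = 15)
H(-3*(-9), -23)/9028 = 15/9028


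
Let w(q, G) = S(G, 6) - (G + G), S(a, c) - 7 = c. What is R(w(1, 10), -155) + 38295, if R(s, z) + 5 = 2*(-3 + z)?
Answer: 37974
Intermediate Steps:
S(a, c) = 7 + c
w(q, G) = 13 - 2*G (w(q, G) = (7 + 6) - (G + G) = 13 - 2*G)
R(s, z) = -11 + 2*z (R(s, z) = -5 + 2*(-3 + z) = -5 + (-6 + 2*z) = -11 + 2*z)
R(w(1, 10), -155) + 38295 = (-11 + 2*(-155)) + 38295 = (-11 - 310) + 38295 = -321 + 38295 = 37974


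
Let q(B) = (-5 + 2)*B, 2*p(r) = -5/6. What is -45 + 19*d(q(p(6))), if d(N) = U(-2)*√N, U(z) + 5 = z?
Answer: -45 - 133*√5/2 ≈ -193.70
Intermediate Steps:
U(z) = -5 + z
p(r) = -5/12 (p(r) = (-5/6)/2 = (-5*⅙)/2 = (½)*(-⅚) = -5/12)
q(B) = -3*B
d(N) = -7*√N (d(N) = (-5 - 2)*√N = -7*√N)
-45 + 19*d(q(p(6))) = -45 + 19*(-7*√5/2) = -45 - 133*√5/2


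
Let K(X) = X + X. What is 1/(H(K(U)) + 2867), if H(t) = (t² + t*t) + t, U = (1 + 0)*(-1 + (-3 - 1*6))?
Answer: 1/3647 ≈ 0.00027420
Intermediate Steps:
U = -10 (U = 1*(-1 + (-3 - 6)) = 1*(-1 - 9) = 1*(-10) = -10)
K(X) = 2*X
H(t) = t + 2*t² (H(t) = (t² + t²) + t = 2*t² + t = t + 2*t²)
1/(H(K(U)) + 2867) = 1/((2*(-10))*(1 + 2*(2*(-10))) + 2867) = 1/(-20*(1 + 2*(-20)) + 2867) = 1/(-20*(1 - 40) + 2867) = 1/(-20*(-39) + 2867) = 1/(780 + 2867) = 1/3647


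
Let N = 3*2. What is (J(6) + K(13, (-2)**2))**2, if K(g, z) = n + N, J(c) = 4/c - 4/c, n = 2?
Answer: 64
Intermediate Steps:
N = 6
J(c) = 0
K(g, z) = 8 (K(g, z) = 2 + 6 = 8)
(J(6) + K(13, (-2)**2))**2 = (0 + 8)**2 = 8**2 = 64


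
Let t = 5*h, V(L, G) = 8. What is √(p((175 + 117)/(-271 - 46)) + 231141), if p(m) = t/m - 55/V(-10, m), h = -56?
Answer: 3*√2192593106/292 ≈ 481.08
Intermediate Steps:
t = -280 (t = 5*(-56) = -280)
p(m) = -55/8 - 280/m (p(m) = -280/m - 55/8 = -55/8 - 280/m)
√(p((175 + 117)/(-271 - 46)) + 231141) = √((-55/8 - 280*(-271 - 46)/(175 + 117)) + 231141) = √((-55/8 - 280/(292/(-317))) + 231141) = √((-55/8 - 280/(292*(-1/317))) + 231141) = √((-55/8 - 280/(-292/317)) + 231141) = √((-55/8 - 280*(-317/292)) + 231141) = √((-55/8 + 22190/73) + 231141) = √(173505/584 + 231141) = √(135159849/584) = 3*√2192593106/292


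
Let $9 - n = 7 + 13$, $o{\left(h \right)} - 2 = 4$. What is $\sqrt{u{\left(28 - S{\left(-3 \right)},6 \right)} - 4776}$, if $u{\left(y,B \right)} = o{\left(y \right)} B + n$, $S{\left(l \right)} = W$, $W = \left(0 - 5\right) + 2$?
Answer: $i \sqrt{4751} \approx 68.927 i$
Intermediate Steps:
$o{\left(h \right)} = 6$ ($o{\left(h \right)} = 2 + 4 = 6$)
$n = -11$ ($n = 9 - \left(7 + 13\right) = 9 - 20 = -11$)
$W = -3$ ($W = -5 + 2 = -3$)
$S{\left(l \right)} = -3$
$u{\left(y,B \right)} = -11 + 6 B$ ($u{\left(y,B \right)} = 6 B - 11 = -11 + 6 B$)
$\sqrt{u{\left(28 - S{\left(-3 \right)},6 \right)} - 4776} = \sqrt{\left(-11 + 6 \cdot 6\right) - 4776} = \sqrt{\left(-11 + 36\right) - 4776} = \sqrt{25 - 4776} = \sqrt{-4751} = i \sqrt{4751}$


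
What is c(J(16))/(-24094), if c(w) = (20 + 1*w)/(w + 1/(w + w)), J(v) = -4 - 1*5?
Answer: 99/1963661 ≈ 5.0416e-5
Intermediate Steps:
J(v) = -9 (J(v) = -4 - 5 = -9)
c(w) = (20 + w)/(w + 1/(2*w))
c(J(16))/(-24094) = (2*(-9)*(20 - 9)/(1 + 2*(-9)²))/(-24094) = (2*(-9)*11/(1 + 2*81))*(-1/24094) = (2*(-9)*11/(1 + 162))*(-1/24094) = (2*(-9)*11/163)*(-1/24094) = (2*(-9)*(1/163)*11)*(-1/24094) = -198/163*(-1/24094) = 99/1963661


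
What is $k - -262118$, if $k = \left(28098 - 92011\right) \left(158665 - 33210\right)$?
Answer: $-8017943297$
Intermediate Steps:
$k = -8018205415$ ($k = \left(-63913\right) 125455 = -8018205415$)
$k - -262118 = -8018205415 - -262118 = -8018205415 + 262118 = -8017943297$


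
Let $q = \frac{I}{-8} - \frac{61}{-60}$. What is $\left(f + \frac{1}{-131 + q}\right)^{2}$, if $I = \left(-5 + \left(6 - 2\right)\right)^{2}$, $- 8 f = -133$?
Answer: $\frac{4307986673761}{15601009216} \approx 276.14$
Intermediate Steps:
$f = \frac{133}{8}$ ($f = \left(- \frac{1}{8}\right) \left(-133\right) = \frac{133}{8} \approx 16.625$)
$I = 1$ ($I = \left(-5 + 4\right)^{2} = \left(-1\right)^{2} = 1$)
$q = \frac{107}{120}$ ($q = 1 \frac{1}{-8} - \frac{61}{-60} = 1 \left(- \frac{1}{8}\right) - - \frac{61}{60} = - \frac{1}{8} + \frac{61}{60} = \frac{107}{120} \approx 0.89167$)
$\left(f + \frac{1}{-131 + q}\right)^{2} = \left(\frac{133}{8} + \frac{1}{-131 + \frac{107}{120}}\right)^{2} = \left(\frac{133}{8} + \frac{1}{- \frac{15613}{120}}\right)^{2} = \left(\frac{133}{8} - \frac{120}{15613}\right)^{2} = \left(\frac{2075569}{124904}\right)^{2} = \frac{4307986673761}{15601009216}$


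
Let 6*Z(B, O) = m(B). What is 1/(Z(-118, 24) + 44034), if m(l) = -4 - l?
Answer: 1/44053 ≈ 2.2700e-5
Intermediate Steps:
Z(B, O) = -⅔ - B/6 (Z(B, O) = (-4 - B)/6 = -⅔ - B/6)
1/(Z(-118, 24) + 44034) = 1/((-⅔ - ⅙*(-118)) + 44034) = 1/((-⅔ + 59/3) + 44034) = 1/(19 + 44034) = 1/44053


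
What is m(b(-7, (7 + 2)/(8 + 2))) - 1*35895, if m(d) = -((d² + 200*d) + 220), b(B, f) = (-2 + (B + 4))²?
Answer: -41740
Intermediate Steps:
b(B, f) = (2 + B)² (b(B, f) = (-2 + (4 + B))² = (2 + B)²)
m(d) = -220 - d² - 200*d (m(d) = -(220 + d² + 200*d) = -220 - d² - 200*d)
m(b(-7, (7 + 2)/(8 + 2))) - 1*35895 = (-220 - ((2 - 7)²)² - 200*(2 - 7)²) - 1*35895 = (-220 - ((-5)²)² - 200*(-5)²) - 35895 = (-220 - 1*25² - 200*25) - 35895 = (-220 - 1*625 - 5000) - 35895 = (-220 - 625 - 5000) - 35895 = -5845 - 35895 = -41740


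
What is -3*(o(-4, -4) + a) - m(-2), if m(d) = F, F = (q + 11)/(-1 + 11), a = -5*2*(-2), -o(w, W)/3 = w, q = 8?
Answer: -979/10 ≈ -97.900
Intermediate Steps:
o(w, W) = -3*w
a = 20 (a = -10*(-2) = 20)
F = 19/10 (F = (8 + 11)/(-1 + 11) = 19/10 ≈ 1.9000)
m(d) = 19/10
-3*(o(-4, -4) + a) - m(-2) = -3*(-3*(-4) + 20) - 1*19/10 = -3*(12 + 20) - 19/10 = -3*32 - 19/10 = -96 - 19/10 = -979/10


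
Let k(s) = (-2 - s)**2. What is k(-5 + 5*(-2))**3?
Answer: 4826809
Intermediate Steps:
k(-5 + 5*(-2))**3 = ((2 + (-5 + 5*(-2)))**2)**3 = ((2 + (-5 - 10))**2)**3 = ((2 - 15)**2)**3 = ((-13)**2)**3 = 169**3 = 4826809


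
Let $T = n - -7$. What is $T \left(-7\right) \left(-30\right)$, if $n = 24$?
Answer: $6510$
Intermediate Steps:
$T = 31$ ($T = 24 - -7 = 24 + 7 = 31$)
$T \left(-7\right) \left(-30\right) = 31 \left(-7\right) \left(-30\right) = \left(-217\right) \left(-30\right) = 6510$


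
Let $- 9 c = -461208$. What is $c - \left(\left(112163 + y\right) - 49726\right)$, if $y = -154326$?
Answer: $\frac{429403}{3} \approx 1.4313 \cdot 10^{5}$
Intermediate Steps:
$c = \frac{153736}{3}$ ($c = \left(- \frac{1}{9}\right) \left(-461208\right) = \frac{153736}{3} \approx 51245.0$)
$c - \left(\left(112163 + y\right) - 49726\right) = \frac{153736}{3} - \left(\left(112163 - 154326\right) - 49726\right) = \frac{153736}{3} - \left(-42163 - 49726\right) = \frac{153736}{3} - -91889 = \frac{153736}{3} + 91889 = \frac{429403}{3}$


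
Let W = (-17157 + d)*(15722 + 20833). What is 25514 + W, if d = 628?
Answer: -604192081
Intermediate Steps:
W = -604217595 (W = (-17157 + 628)*(15722 + 20833) = -16529*36555 = -604217595)
25514 + W = 25514 - 604217595 = -604192081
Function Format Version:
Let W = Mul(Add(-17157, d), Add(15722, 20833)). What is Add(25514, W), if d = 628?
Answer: -604192081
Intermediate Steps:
W = -604217595 (W = Mul(Add(-17157, 628), Add(15722, 20833)) = Mul(-16529, 36555) = -604217595)
Add(25514, W) = Add(25514, -604217595) = -604192081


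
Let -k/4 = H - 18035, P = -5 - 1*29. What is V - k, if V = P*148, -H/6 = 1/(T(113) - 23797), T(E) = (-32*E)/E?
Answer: -612977188/7943 ≈ -77172.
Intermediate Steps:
T(E) = -32
P = -34 (P = -5 - 29 = -34)
H = 2/7943 (H = -6/(-32 - 23797) = -6/(-23829) = -6*(-1/23829) = 2/7943 ≈ 0.00025179)
V = -5032 (V = -34*148 = -5032)
k = 573008012/7943 (k = -4*(2/7943 - 18035) = -4*(-143252003/7943) = 573008012/7943 ≈ 72140.)
V - k = -5032 - 1*573008012/7943 = -5032 - 573008012/7943 = -612977188/7943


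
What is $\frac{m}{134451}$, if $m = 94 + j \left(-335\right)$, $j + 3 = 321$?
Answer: $- \frac{106436}{134451} \approx -0.79163$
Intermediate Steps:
$j = 318$ ($j = -3 + 321 = 318$)
$m = -106436$ ($m = 94 + 318 \left(-335\right) = 94 - 106530 = -106436$)
$\frac{m}{134451} = - \frac{106436}{134451}$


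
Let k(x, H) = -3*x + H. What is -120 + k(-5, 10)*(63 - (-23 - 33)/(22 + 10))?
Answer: 5995/4 ≈ 1498.8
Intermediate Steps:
k(x, H) = H - 3*x
-120 + k(-5, 10)*(63 - (-23 - 33)/(22 + 10)) = -120 + (10 - 3*(-5))*(63 - (-23 - 33)/(22 + 10)) = -120 + (10 + 15)*(63 - (-56)/32) = -120 + 25*(63 - (-56)/32) = -120 + 25*(63 - 1*(-7/4)) = -120 + 25*(63 + 7/4) = -120 + 25*(259/4) = -120 + 6475/4 = 5995/4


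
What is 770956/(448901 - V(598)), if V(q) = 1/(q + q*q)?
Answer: 276157981112/160797236001 ≈ 1.7174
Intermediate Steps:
V(q) = 1/(q + q²)
770956/(448901 - V(598)) = 770956/(448901 - 1/(598*(1 + 598))) = 770956/(448901 - 1/(598*599)) = 770956/(448901 - 1*1/358202) = 770956/(448901 - 1/358202) = 770956/(160797236001/358202) = 770956*(358202/160797236001) = 276157981112/160797236001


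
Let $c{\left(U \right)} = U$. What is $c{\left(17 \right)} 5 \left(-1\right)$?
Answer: $-85$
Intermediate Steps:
$c{\left(17 \right)} 5 \left(-1\right) = 17 \cdot 5 \left(-1\right) = 17 \left(-5\right) = -85$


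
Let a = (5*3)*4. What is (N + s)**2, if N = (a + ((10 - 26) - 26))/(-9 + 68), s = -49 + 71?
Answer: 1731856/3481 ≈ 497.52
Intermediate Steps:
a = 60 (a = 15*4 = 60)
s = 22
N = 18/59 (N = (60 + ((10 - 26) - 26))/(-9 + 68) = (60 + (-16 - 26))/59 = (60 - 42)*(1/59) = 18*(1/59) = 18/59 ≈ 0.30508)
(N + s)**2 = (18/59 + 22)**2 = (1316/59)**2 = 1731856/3481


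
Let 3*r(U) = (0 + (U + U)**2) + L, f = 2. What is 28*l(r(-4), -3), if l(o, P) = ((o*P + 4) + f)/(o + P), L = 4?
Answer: -5208/59 ≈ -88.271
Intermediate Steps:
r(U) = 4/3 + 4*U**2/3 (r(U) = ((0 + (U + U)**2) + 4)/3 = ((0 + (2*U)**2) + 4)/3 = ((0 + 4*U**2) + 4)/3 = (4*U**2 + 4)/3 = (4 + 4*U**2)/3 = 4/3 + 4*U**2/3)
l(o, P) = (6 + P*o)/(P + o) (l(o, P) = ((o*P + 4) + 2)/(o + P) = ((P*o + 4) + 2)/(P + o) = ((4 + P*o) + 2)/(P + o) = (6 + P*o)/(P + o))
28*l(r(-4), -3) = 28*((6 - 3*(4/3 + (4/3)*(-4)**2))/(-3 + (4/3 + (4/3)*(-4)**2))) = 28*((6 - 3*(4/3 + (4/3)*16))/(-3 + (4/3 + (4/3)*16))) = 28*((6 - 3*(4/3 + 64/3))/(-3 + (4/3 + 64/3))) = 28*((6 - 3*68/3)/(-3 + 68/3)) = 28*((6 - 68)/(59/3)) = 28*((3/59)*(-62)) = 28*(-186/59) = -5208/59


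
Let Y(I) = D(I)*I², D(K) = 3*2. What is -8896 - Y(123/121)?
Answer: -130337110/14641 ≈ -8902.2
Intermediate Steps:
D(K) = 6
Y(I) = 6*I²
-8896 - Y(123/121) = -8896 - 6*(123/121)² = -8896 - 6*15129/14641 = -8896 - 1*90774/14641 = -8896 - 90774/14641 = -130337110/14641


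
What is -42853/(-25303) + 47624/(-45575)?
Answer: 747995403/1153184225 ≈ 0.64863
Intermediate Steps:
-42853/(-25303) + 47624/(-45575) = -42853*(-1/25303) + 47624*(-1/45575) = 42853/25303 - 47624/45575 = 747995403/1153184225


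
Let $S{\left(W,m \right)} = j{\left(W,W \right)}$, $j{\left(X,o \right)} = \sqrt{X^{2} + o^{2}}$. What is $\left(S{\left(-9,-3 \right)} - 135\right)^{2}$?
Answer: $18387 - 2430 \sqrt{2} \approx 14950.0$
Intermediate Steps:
$S{\left(W,m \right)} = \sqrt{2} \sqrt{W^{2}}$ ($S{\left(W,m \right)} = \sqrt{W^{2} + W^{2}} = \sqrt{2 W^{2}} = \sqrt{2} \sqrt{W^{2}}$)
$\left(S{\left(-9,-3 \right)} - 135\right)^{2} = \left(\sqrt{2} \sqrt{\left(-9\right)^{2}} - 135\right)^{2} = \left(\sqrt{2} \sqrt{81} - 135\right)^{2} = \left(\sqrt{2} \cdot 9 - 135\right)^{2} = \left(9 \sqrt{2} - 135\right)^{2} = \left(-135 + 9 \sqrt{2}\right)^{2}$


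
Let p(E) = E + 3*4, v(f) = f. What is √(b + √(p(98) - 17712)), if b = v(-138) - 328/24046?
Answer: √(-19950220774 + 144552529*I*√17602)/12023 ≈ 5.1685 + 12.835*I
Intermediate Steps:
p(E) = 12 + E (p(E) = E + 12 = 12 + E)
b = -1659338/12023 (b = -138 - 328/24046 = -138 - 328*1/24046 = -138 - 164/12023 = -1659338/12023 ≈ -138.01)
√(b + √(p(98) - 17712)) = √(-1659338/12023 + √((12 + 98) - 17712)) = √(-1659338/12023 + √(110 - 17712)) = √(-1659338/12023 + √(-17602)) = √(-1659338/12023 + I*√17602)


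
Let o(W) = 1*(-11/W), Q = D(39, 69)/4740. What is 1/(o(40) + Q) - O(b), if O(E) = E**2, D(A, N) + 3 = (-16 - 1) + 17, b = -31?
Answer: -840191/871 ≈ -964.63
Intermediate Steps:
D(A, N) = -3 (D(A, N) = -3 + ((-16 - 1) + 17) = -3 + (-17 + 17) = -3 + 0 = -3)
Q = -1/1580 (Q = -3/4740 = -3*1/4740 = -1/1580 ≈ -0.00063291)
o(W) = -11/W
1/(o(40) + Q) - O(b) = 1/(-11/40 - 1/1580) - 1*(-31)**2 = 1/(-11*1/40 - 1/1580) - 1*961 = 1/(-11/40 - 1/1580) - 961 = 1/(-871/3160) - 961 = -3160/871 - 961 = -840191/871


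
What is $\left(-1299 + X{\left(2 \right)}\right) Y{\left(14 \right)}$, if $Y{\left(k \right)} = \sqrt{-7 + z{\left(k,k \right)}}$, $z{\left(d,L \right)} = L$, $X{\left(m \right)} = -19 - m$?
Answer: $- 1320 \sqrt{7} \approx -3492.4$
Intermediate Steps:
$Y{\left(k \right)} = \sqrt{-7 + k}$
$\left(-1299 + X{\left(2 \right)}\right) Y{\left(14 \right)} = \left(-1299 - 21\right) \sqrt{-7 + 14} = \left(-1299 - 21\right) \sqrt{7} = - 1320 \sqrt{7}$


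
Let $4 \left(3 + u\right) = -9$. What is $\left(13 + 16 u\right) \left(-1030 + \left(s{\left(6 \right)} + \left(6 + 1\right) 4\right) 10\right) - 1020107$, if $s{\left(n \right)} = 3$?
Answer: $-968987$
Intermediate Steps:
$u = - \frac{21}{4}$ ($u = -3 + \frac{1}{4} \left(-9\right) = -3 - \frac{9}{4} = - \frac{21}{4} \approx -5.25$)
$\left(13 + 16 u\right) \left(-1030 + \left(s{\left(6 \right)} + \left(6 + 1\right) 4\right) 10\right) - 1020107 = \left(13 + 16 \left(- \frac{21}{4}\right)\right) \left(-1030 + \left(3 + \left(6 + 1\right) 4\right) 10\right) - 1020107 = \left(13 - 84\right) \left(-1030 + \left(3 + 7 \cdot 4\right) 10\right) - 1020107 = - 71 \left(-1030 + \left(3 + 28\right) 10\right) - 1020107 = - 71 \left(-1030 + 31 \cdot 10\right) - 1020107 = - 71 \left(-1030 + 310\right) - 1020107 = \left(-71\right) \left(-720\right) - 1020107 = 51120 - 1020107 = -968987$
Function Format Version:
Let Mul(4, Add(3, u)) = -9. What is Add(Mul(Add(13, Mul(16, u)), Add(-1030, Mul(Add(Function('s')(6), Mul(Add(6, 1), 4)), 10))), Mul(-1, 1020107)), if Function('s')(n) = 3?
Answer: -968987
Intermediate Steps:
u = Rational(-21, 4) (u = Add(-3, Mul(Rational(1, 4), -9)) = Add(-3, Rational(-9, 4)) = Rational(-21, 4) ≈ -5.2500)
Add(Mul(Add(13, Mul(16, u)), Add(-1030, Mul(Add(Function('s')(6), Mul(Add(6, 1), 4)), 10))), Mul(-1, 1020107)) = Add(Mul(Add(13, Mul(16, Rational(-21, 4))), Add(-1030, Mul(Add(3, Mul(Add(6, 1), 4)), 10))), Mul(-1, 1020107)) = Add(Mul(Add(13, -84), Add(-1030, Mul(Add(3, Mul(7, 4)), 10))), -1020107) = Add(Mul(-71, Add(-1030, Mul(Add(3, 28), 10))), -1020107) = Add(Mul(-71, Add(-1030, Mul(31, 10))), -1020107) = Add(Mul(-71, Add(-1030, 310)), -1020107) = Add(Mul(-71, -720), -1020107) = Add(51120, -1020107) = -968987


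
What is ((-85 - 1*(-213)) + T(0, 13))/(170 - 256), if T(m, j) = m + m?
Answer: -64/43 ≈ -1.4884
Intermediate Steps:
T(m, j) = 2*m
((-85 - 1*(-213)) + T(0, 13))/(170 - 256) = ((-85 - 1*(-213)) + 2*0)/(170 - 256) = ((-85 + 213) + 0)/(-86) = (128 + 0)*(-1/86) = 128*(-1/86) = -64/43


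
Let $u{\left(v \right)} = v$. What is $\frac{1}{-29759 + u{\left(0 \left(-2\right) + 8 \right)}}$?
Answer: $- \frac{1}{29751} \approx -3.3612 \cdot 10^{-5}$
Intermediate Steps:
$\frac{1}{-29759 + u{\left(0 \left(-2\right) + 8 \right)}} = \frac{1}{-29759 + \left(0 \left(-2\right) + 8\right)} = \frac{1}{-29759 + \left(0 + 8\right)} = \frac{1}{-29759 + 8} = \frac{1}{-29751} = - \frac{1}{29751}$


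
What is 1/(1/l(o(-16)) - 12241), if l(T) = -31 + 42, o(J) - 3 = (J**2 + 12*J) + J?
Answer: -11/134650 ≈ -8.1693e-5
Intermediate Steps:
o(J) = 3 + J**2 + 13*J (o(J) = 3 + ((J**2 + 12*J) + J) = 3 + (J**2 + 13*J) = 3 + J**2 + 13*J)
l(T) = 11
1/(1/l(o(-16)) - 12241) = 1/(1/11 - 12241) = 1/(-134650/11) = -11/134650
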